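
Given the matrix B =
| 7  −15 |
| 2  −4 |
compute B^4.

tr B = 3 and det B = 2, so the characteristic polynomial is λ² − (3)λ + (2) with roots 1 and 2.
Eigenvectors give P = [[5, 3], [2, 1]] with P⁻¹ = [[−1, 3], [2, −5]], and B = P·diag(1, 2)·P⁻¹.
Then B^4 = P·diag(1, 16)·P⁻¹ = [[5, 48], [2, 16]] · [[−1, 3], [2, −5]] = [[91, −225], [30, −74]].

[[91, −225], [30, −74]]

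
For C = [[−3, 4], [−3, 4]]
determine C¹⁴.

[[−3, 4], [−3, 4]]

C² = C (a projection; rank 1, trace 1), so C¹⁴ = C.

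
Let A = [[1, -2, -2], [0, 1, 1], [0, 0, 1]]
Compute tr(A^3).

3

A = I + N where N = [[0, -2, -2], [0, 0, 1], [0, 0, 0]] is strictly upper-triangular, so N^3 = 0.
(I + N)^3 = I + 3·N + 3·N^2 = [[1, -6, -12], [0, 1, 3], [0, 0, 1]].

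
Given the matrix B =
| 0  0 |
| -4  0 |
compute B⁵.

B is strictly triangular, hence nilpotent: B² = 0, so B⁵ = 0.

[[0, 0], [0, 0]]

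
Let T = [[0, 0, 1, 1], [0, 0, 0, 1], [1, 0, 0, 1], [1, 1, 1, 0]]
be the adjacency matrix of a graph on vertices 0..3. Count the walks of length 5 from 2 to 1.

The number of length-5 walks from vertex 2 to vertex 1 is entry (2,1) of T⁵, where T is the adjacency matrix.
T² = [[2, 1, 1, 1], [1, 1, 1, 0], [1, 1, 2, 1], [1, 0, 1, 3]]
T³ = [[2, 1, 3, 4], [1, 0, 1, 3], [3, 1, 2, 4], [4, 3, 4, 2]]
T⁴ = [[7, 4, 6, 6], [4, 3, 4, 2], [6, 4, 7, 6], [6, 2, 6, 11]]
T⁵ = [[12, 6, 13, 17], [6, 2, 6, 11], [13, 6, 12, 17], [17, 11, 17, 14]]

6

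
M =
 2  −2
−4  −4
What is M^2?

[[12, 4], [8, 24]]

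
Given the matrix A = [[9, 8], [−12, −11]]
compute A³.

[[57, 56], [−84, −83]]

tr A = −2 and det A = −3, so the characteristic polynomial is λ² − (−2)λ + (−3) with roots 1 and −3.
Eigenvectors give P = [[−1, 2], [1, −3]] with P⁻¹ = [[−3, −2], [−1, −1]], and A = P·diag(1, −3)·P⁻¹.
Then A³ = P·diag(1, −27)·P⁻¹ = [[−1, −54], [1, 81]] · [[−3, −2], [−1, −1]] = [[57, 56], [−84, −83]].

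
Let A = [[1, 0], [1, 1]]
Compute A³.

A = I + N where N = [[0, 0], [1, 0]] is strictly lower-triangular, so N² = 0.
(I + N)³ = I + 3·N = [[1, 0], [3, 1]].

[[1, 0], [3, 1]]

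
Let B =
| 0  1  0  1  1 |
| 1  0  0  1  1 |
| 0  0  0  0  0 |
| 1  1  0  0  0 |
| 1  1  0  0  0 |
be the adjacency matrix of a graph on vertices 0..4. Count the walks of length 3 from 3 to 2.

The number of length-3 walks from vertex 3 to vertex 2 is entry (3,2) of B³, where B is the adjacency matrix.
B² = [[3, 2, 0, 1, 1], [2, 3, 0, 1, 1], [0, 0, 0, 0, 0], [1, 1, 0, 2, 2], [1, 1, 0, 2, 2]]
B³ = [[4, 5, 0, 5, 5], [5, 4, 0, 5, 5], [0, 0, 0, 0, 0], [5, 5, 0, 2, 2], [5, 5, 0, 2, 2]]

0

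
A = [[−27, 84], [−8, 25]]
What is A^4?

tr A = −2 and det A = −3, so the characteristic polynomial is λ² − (−2)λ + (−3) with roots 1 and −3.
Eigenvectors give P = [[−3, −7], [−1, −2]] with P⁻¹ = [[2, −7], [−1, 3]], and A = P·diag(1, −3)·P⁻¹.
Then A^4 = P·diag(1, 81)·P⁻¹ = [[−3, −567], [−1, −162]] · [[2, −7], [−1, 3]] = [[561, −1680], [160, −479]].

[[561, −1680], [160, −479]]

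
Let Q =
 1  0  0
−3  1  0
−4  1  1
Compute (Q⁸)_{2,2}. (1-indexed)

1

Q = I + N where N = [[0, 0, 0], [−3, 0, 0], [−4, 1, 0]] is strictly lower-triangular, so N³ = 0.
(I + N)⁸ = I + 8·N + 28·N² = [[1, 0, 0], [−24, 1, 0], [−116, 8, 1]].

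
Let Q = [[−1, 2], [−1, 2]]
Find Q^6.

[[−1, 2], [−1, 2]]

Q² = Q (a projection; rank 1, trace 1), so Q^6 = Q.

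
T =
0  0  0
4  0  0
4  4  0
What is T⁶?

[[0, 0, 0], [0, 0, 0], [0, 0, 0]]

T is strictly triangular, hence nilpotent: T³ = 0, so T⁶ = 0.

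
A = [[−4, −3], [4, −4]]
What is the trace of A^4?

−1504

A^2 = [[4, 24], [−32, 4]]
A^3 = [[80, −108], [144, 80]]
A^4 = [[−752, 192], [−256, −752]]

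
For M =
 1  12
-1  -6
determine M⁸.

[[-18659, -75660], [6305, 25476]]

tr M = -5 and det M = 6, so the characteristic polynomial is λ² − (-5)λ + (6) with roots -2 and -3.
Eigenvectors give P = [[4, -3], [-1, 1]] with P⁻¹ = [[1, 3], [1, 4]], and M = P·diag(-2, -3)·P⁻¹.
Then M⁸ = P·diag(256, 6561)·P⁻¹ = [[1024, -19683], [-256, 6561]] · [[1, 3], [1, 4]] = [[-18659, -75660], [6305, 25476]].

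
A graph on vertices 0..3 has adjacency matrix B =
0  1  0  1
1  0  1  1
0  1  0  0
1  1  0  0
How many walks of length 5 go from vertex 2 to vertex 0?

The number of length-5 walks from vertex 2 to vertex 0 is entry (2,0) of B^5, where B is the adjacency matrix.
B^2 = [[2, 1, 1, 1], [1, 3, 0, 1], [1, 0, 1, 1], [1, 1, 1, 2]]
B^3 = [[2, 4, 1, 3], [4, 2, 3, 4], [1, 3, 0, 1], [3, 4, 1, 2]]
B^4 = [[7, 6, 4, 6], [6, 11, 2, 6], [4, 2, 3, 4], [6, 6, 4, 7]]
B^5 = [[12, 17, 6, 13], [17, 14, 11, 17], [6, 11, 2, 6], [13, 17, 6, 12]]

6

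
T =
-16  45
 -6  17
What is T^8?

[[-1274, 3825], [-510, 1531]]

tr T = 1 and det T = -2, so the characteristic polynomial is λ² − (1)λ + (-2) with roots 2 and -1.
Eigenvectors give P = [[-5, 3], [-2, 1]] with P⁻¹ = [[1, -3], [2, -5]], and T = P·diag(2, -1)·P⁻¹.
Then T^8 = P·diag(256, 1)·P⁻¹ = [[-1280, 3], [-512, 1]] · [[1, -3], [2, -5]] = [[-1274, 3825], [-510, 1531]].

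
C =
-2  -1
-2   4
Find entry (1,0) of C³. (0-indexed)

C² = [[6, -2], [-4, 18]]
C³ = [[-8, -14], [-28, 76]]

-28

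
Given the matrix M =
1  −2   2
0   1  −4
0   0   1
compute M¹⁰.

[[1, −20, 380], [0, 1, −40], [0, 0, 1]]

M = I + N where N = [[0, −2, 2], [0, 0, −4], [0, 0, 0]] is strictly upper-triangular, so N³ = 0.
(I + N)¹⁰ = I + 10·N + 45·N² = [[1, −20, 380], [0, 1, −40], [0, 0, 1]].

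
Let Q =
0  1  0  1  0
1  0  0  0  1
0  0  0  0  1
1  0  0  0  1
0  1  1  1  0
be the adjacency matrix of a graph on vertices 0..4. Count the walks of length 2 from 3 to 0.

The number of length-2 walks from vertex 3 to vertex 0 is entry (3,0) of Q², where Q is the adjacency matrix.
Q² = [[2, 0, 0, 0, 2], [0, 2, 1, 2, 0], [0, 1, 1, 1, 0], [0, 2, 1, 2, 0], [2, 0, 0, 0, 3]]

0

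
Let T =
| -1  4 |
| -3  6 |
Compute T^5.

tr T = 5 and det T = 6, so the characteristic polynomial is λ² − (5)λ + (6) with roots 3 and 2.
Eigenvectors give P = [[1, 4], [1, 3]] with P⁻¹ = [[-3, 4], [1, -1]], and T = P·diag(3, 2)·P⁻¹.
Then T^5 = P·diag(243, 32)·P⁻¹ = [[243, 128], [243, 96]] · [[-3, 4], [1, -1]] = [[-601, 844], [-633, 876]].

[[-601, 844], [-633, 876]]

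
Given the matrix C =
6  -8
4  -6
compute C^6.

[[64, 0], [0, 64]]

tr C = 0 and det C = -4, so the characteristic polynomial is λ² − (0)λ + (-4) with roots 2 and -2.
Eigenvectors give P = [[2, -1], [1, -1]] with P⁻¹ = [[1, -1], [1, -2]], and C = P·diag(2, -2)·P⁻¹.
Then C^6 = P·diag(64, 64)·P⁻¹ = [[128, -64], [64, -64]] · [[1, -1], [1, -2]] = [[64, 0], [0, 64]].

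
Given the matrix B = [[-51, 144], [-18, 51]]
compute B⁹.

[[-334611, 944784], [-118098, 334611]]

tr B = 0 and det B = -9, so the characteristic polynomial is λ² − (0)λ + (-9) with roots 3 and -3.
Eigenvectors give P = [[-8, 3], [-3, 1]] with P⁻¹ = [[1, -3], [3, -8]], and B = P·diag(3, -3)·P⁻¹.
Then B⁹ = P·diag(19683, -19683)·P⁻¹ = [[-157464, -59049], [-59049, -19683]] · [[1, -3], [3, -8]] = [[-334611, 944784], [-118098, 334611]].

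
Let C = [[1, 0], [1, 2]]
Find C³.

tr C = 3 and det C = 2, so the characteristic polynomial is λ² − (3)λ + (2) with roots 1 and 2.
Eigenvectors give P = [[-1, 0], [1, 1]] with P⁻¹ = [[-1, 0], [1, 1]], and C = P·diag(1, 2)·P⁻¹.
Then C³ = P·diag(1, 8)·P⁻¹ = [[-1, 0], [1, 8]] · [[-1, 0], [1, 1]] = [[1, 0], [7, 8]].

[[1, 0], [7, 8]]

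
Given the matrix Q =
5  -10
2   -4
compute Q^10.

Q² = Q (a projection; rank 1, trace 1), so Q^10 = Q.

[[5, -10], [2, -4]]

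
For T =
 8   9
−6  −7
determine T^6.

[[190, 189], [−126, −125]]

tr T = 1 and det T = −2, so the characteristic polynomial is λ² − (1)λ + (−2) with roots −1 and 2.
Eigenvectors give P = [[−1, 3], [1, −2]] with P⁻¹ = [[2, 3], [1, 1]], and T = P·diag(−1, 2)·P⁻¹.
Then T^6 = P·diag(1, 64)·P⁻¹ = [[−1, 192], [1, −128]] · [[2, 3], [1, 1]] = [[190, 189], [−126, −125]].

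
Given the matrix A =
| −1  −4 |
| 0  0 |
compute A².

[[1, 4], [0, 0]]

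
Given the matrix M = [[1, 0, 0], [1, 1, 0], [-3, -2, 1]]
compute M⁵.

[[1, 0, 0], [5, 1, 0], [-35, -10, 1]]

M = I + N where N = [[0, 0, 0], [1, 0, 0], [-3, -2, 0]] is strictly lower-triangular, so N³ = 0.
(I + N)⁵ = I + 5·N + 10·N² = [[1, 0, 0], [5, 1, 0], [-35, -10, 1]].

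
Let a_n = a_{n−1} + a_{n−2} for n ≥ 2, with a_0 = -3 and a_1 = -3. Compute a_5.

With companion matrix M = [[1, 1], [1, 0]], [a_n, a_{n−1}]ᵀ = M·[a_{n−1}, a_{n−2}]ᵀ, so [a_5, a_4]ᵀ = M⁴·[a_1, a_0]ᵀ.
M⁴ = [[5, 3], [3, 2]], giving [a_5, a_4]ᵀ = [[-24], [-15]].

-24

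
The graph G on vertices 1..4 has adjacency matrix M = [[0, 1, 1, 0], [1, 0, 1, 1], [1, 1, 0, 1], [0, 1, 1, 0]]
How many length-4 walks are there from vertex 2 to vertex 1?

The number of length-4 walks from vertex 2 to vertex 1 is entry (2,1) of M⁴, where M is the adjacency matrix.
M² = [[2, 1, 1, 2], [1, 3, 2, 1], [1, 2, 3, 1], [2, 1, 1, 2]]
M³ = [[2, 5, 5, 2], [5, 4, 5, 5], [5, 5, 4, 5], [2, 5, 5, 2]]
M⁴ = [[10, 9, 9, 10], [9, 15, 14, 9], [9, 14, 15, 9], [10, 9, 9, 10]]

9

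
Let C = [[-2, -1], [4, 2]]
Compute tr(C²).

0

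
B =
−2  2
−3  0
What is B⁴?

[[−20, 32], [−48, 12]]

B² = [[−2, −4], [6, −6]]
B³ = [[16, −4], [6, 12]]
B⁴ = [[−20, 32], [−48, 12]]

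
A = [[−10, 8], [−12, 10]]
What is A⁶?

[[64, 0], [0, 64]]

tr A = 0 and det A = −4, so the characteristic polynomial is λ² − (0)λ + (−4) with roots 2 and −2.
Eigenvectors give P = [[−2, 1], [−3, 1]] with P⁻¹ = [[1, −1], [3, −2]], and A = P·diag(2, −2)·P⁻¹.
Then A⁶ = P·diag(64, 64)·P⁻¹ = [[−128, 64], [−192, 64]] · [[1, −1], [3, −2]] = [[64, 0], [0, 64]].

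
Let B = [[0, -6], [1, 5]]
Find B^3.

tr B = 5 and det B = 6, so the characteristic polynomial is λ² − (5)λ + (6) with roots 3 and 2.
Eigenvectors give P = [[-2, -3], [1, 1]] with P⁻¹ = [[1, 3], [-1, -2]], and B = P·diag(3, 2)·P⁻¹.
Then B^3 = P·diag(27, 8)·P⁻¹ = [[-54, -24], [27, 8]] · [[1, 3], [-1, -2]] = [[-30, -114], [19, 65]].

[[-30, -114], [19, 65]]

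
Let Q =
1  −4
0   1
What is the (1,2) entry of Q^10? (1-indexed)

−40

Q = I + N where N = [[0, −4], [0, 0]] is strictly upper-triangular, so N^2 = 0.
(I + N)^10 = I + 10·N = [[1, −40], [0, 1]].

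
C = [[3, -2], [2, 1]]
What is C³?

C² = [[5, -8], [8, -3]]
C³ = [[-1, -18], [18, -19]]

[[-1, -18], [18, -19]]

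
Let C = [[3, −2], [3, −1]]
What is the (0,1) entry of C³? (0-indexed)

C² = [[3, −4], [6, −5]]
C³ = [[−3, −2], [3, −7]]

−2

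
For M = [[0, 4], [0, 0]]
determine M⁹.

[[0, 0], [0, 0]]

M is strictly triangular, hence nilpotent: M² = 0, so M⁹ = 0.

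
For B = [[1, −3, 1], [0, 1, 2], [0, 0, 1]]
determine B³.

[[1, −9, −15], [0, 1, 6], [0, 0, 1]]

B = I + N where N = [[0, −3, 1], [0, 0, 2], [0, 0, 0]] is strictly upper-triangular, so N³ = 0.
(I + N)³ = I + 3·N + 3·N² = [[1, −9, −15], [0, 1, 6], [0, 0, 1]].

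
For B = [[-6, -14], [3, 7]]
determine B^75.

B² = B (a projection; rank 1, trace 1), so B^75 = B.

[[-6, -14], [3, 7]]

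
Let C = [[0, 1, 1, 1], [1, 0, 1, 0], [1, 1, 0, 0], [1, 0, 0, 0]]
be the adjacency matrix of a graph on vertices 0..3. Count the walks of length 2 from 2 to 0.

The number of length-2 walks from vertex 2 to vertex 0 is entry (2,0) of C², where C is the adjacency matrix.
C² = [[3, 1, 1, 0], [1, 2, 1, 1], [1, 1, 2, 1], [0, 1, 1, 1]]

1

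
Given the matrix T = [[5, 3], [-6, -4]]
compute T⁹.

[[1025, 513], [-1026, -514]]

tr T = 1 and det T = -2, so the characteristic polynomial is λ² − (1)λ + (-2) with roots 2 and -1.
Eigenvectors give P = [[-1, -1], [1, 2]] with P⁻¹ = [[-2, -1], [1, 1]], and T = P·diag(2, -1)·P⁻¹.
Then T⁹ = P·diag(512, -1)·P⁻¹ = [[-512, 1], [512, -2]] · [[-2, -1], [1, 1]] = [[1025, 513], [-1026, -514]].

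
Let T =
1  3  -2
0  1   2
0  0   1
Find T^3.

T = I + N where N = [[0, 3, -2], [0, 0, 2], [0, 0, 0]] is strictly upper-triangular, so N^3 = 0.
(I + N)^3 = I + 3·N + 3·N^2 = [[1, 9, 12], [0, 1, 6], [0, 0, 1]].

[[1, 9, 12], [0, 1, 6], [0, 0, 1]]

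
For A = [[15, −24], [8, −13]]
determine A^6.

tr A = 2 and det A = −3, so the characteristic polynomial is λ² − (2)λ + (−3) with roots −1 and 3.
Eigenvectors give P = [[−3, 2], [−2, 1]] with P⁻¹ = [[1, −2], [2, −3]], and A = P·diag(−1, 3)·P⁻¹.
Then A^6 = P·diag(1, 729)·P⁻¹ = [[−3, 1458], [−2, 729]] · [[1, −2], [2, −3]] = [[2913, −4368], [1456, −2183]].

[[2913, −4368], [1456, −2183]]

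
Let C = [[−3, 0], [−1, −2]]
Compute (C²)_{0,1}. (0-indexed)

0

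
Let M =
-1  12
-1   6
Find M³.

tr M = 5 and det M = 6, so the characteristic polynomial is λ² − (5)λ + (6) with roots 2 and 3.
Eigenvectors give P = [[4, 3], [1, 1]] with P⁻¹ = [[1, -3], [-1, 4]], and M = P·diag(2, 3)·P⁻¹.
Then M³ = P·diag(8, 27)·P⁻¹ = [[32, 81], [8, 27]] · [[1, -3], [-1, 4]] = [[-49, 228], [-19, 84]].

[[-49, 228], [-19, 84]]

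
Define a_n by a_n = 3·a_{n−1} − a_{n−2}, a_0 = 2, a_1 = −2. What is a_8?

−2728

With companion matrix Q = [[3, −1], [1, 0]], [a_n, a_{n−1}]ᵀ = Q·[a_{n−1}, a_{n−2}]ᵀ, so [a_8, a_7]ᵀ = Q⁷·[a_1, a_0]ᵀ.
Q⁷ = [[987, −377], [377, −144]], giving [a_8, a_7]ᵀ = [[−2728], [−1042]].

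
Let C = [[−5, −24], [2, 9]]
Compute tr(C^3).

tr C = 4 and det C = 3, so the characteristic polynomial is λ² − (4)λ + (3) with roots 1 and 3.
Eigenvectors give P = [[−4, −3], [1, 1]] with P⁻¹ = [[−1, −3], [1, 4]], and C = P·diag(1, 3)·P⁻¹.
Then C^3 = P·diag(1, 27)·P⁻¹ = [[−4, −81], [1, 27]] · [[−1, −3], [1, 4]] = [[−77, −312], [26, 105]].

28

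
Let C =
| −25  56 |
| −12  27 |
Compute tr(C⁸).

tr C = 2 and det C = −3, so the characteristic polynomial is λ² − (2)λ + (−3) with roots 3 and −1.
Eigenvectors give P = [[2, 7], [1, 3]] with P⁻¹ = [[−3, 7], [1, −2]], and C = P·diag(3, −1)·P⁻¹.
Then C⁸ = P·diag(6561, 1)·P⁻¹ = [[13122, 7], [6561, 3]] · [[−3, 7], [1, −2]] = [[−39359, 91840], [−19680, 45921]].

6562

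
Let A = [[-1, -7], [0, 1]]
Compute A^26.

[[1, 0], [0, 1]]

A² = I (check: tr A = 0 and det A = -1), so A^26 = I since 26 is even.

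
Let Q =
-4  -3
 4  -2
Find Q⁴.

[[-416, -72], [96, -368]]

Q² = [[4, 18], [-24, -8]]
Q³ = [[56, -48], [64, 88]]
Q⁴ = [[-416, -72], [96, -368]]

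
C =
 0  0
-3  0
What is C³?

[[0, 0], [0, 0]]

C is strictly triangular, hence nilpotent: C² = 0, so C³ = 0.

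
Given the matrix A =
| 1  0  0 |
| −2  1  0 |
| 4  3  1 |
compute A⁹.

A = I + N where N = [[0, 0, 0], [−2, 0, 0], [4, 3, 0]] is strictly lower-triangular, so N³ = 0.
(I + N)⁹ = I + 9·N + 36·N² = [[1, 0, 0], [−18, 1, 0], [−180, 27, 1]].

[[1, 0, 0], [−18, 1, 0], [−180, 27, 1]]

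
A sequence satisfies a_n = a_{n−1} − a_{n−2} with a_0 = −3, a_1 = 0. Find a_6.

−3

With companion matrix B = [[1, −1], [1, 0]], [a_n, a_{n−1}]ᵀ = B·[a_{n−1}, a_{n−2}]ᵀ, so [a_6, a_5]ᵀ = B⁵·[a_1, a_0]ᵀ.
B⁵ = [[0, 1], [−1, 1]], giving [a_6, a_5]ᵀ = [[−3], [−3]].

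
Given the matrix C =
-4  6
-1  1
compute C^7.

[[-382, 762], [-127, 253]]

tr C = -3 and det C = 2, so the characteristic polynomial is λ² − (-3)λ + (2) with roots -1 and -2.
Eigenvectors give P = [[2, 3], [1, 1]] with P⁻¹ = [[-1, 3], [1, -2]], and C = P·diag(-1, -2)·P⁻¹.
Then C^7 = P·diag(-1, -128)·P⁻¹ = [[-2, -384], [-1, -128]] · [[-1, 3], [1, -2]] = [[-382, 762], [-127, 253]].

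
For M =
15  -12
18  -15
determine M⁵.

tr M = 0 and det M = -9, so the characteristic polynomial is λ² − (0)λ + (-9) with roots 3 and -3.
Eigenvectors give P = [[-1, -2], [-1, -3]] with P⁻¹ = [[-3, 2], [1, -1]], and M = P·diag(3, -3)·P⁻¹.
Then M⁵ = P·diag(243, -243)·P⁻¹ = [[-243, 486], [-243, 729]] · [[-3, 2], [1, -1]] = [[1215, -972], [1458, -1215]].

[[1215, -972], [1458, -1215]]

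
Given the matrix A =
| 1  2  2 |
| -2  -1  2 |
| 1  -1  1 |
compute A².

[[-1, -2, 8], [2, -5, -4], [4, 2, 1]]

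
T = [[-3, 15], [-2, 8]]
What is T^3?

tr T = 5 and det T = 6, so the characteristic polynomial is λ² − (5)λ + (6) with roots 2 and 3.
Eigenvectors give P = [[3, 5], [1, 2]] with P⁻¹ = [[2, -5], [-1, 3]], and T = P·diag(2, 3)·P⁻¹.
Then T^3 = P·diag(8, 27)·P⁻¹ = [[24, 135], [8, 54]] · [[2, -5], [-1, 3]] = [[-87, 285], [-38, 122]].

[[-87, 285], [-38, 122]]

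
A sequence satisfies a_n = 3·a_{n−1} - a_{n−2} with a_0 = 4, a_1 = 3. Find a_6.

212

With companion matrix Q = [[3, -1], [1, 0]], [a_n, a_{n−1}]ᵀ = Q·[a_{n−1}, a_{n−2}]ᵀ, so [a_6, a_5]ᵀ = Q^5·[a_1, a_0]ᵀ.
Q^5 = [[144, -55], [55, -21]], giving [a_6, a_5]ᵀ = [[212], [81]].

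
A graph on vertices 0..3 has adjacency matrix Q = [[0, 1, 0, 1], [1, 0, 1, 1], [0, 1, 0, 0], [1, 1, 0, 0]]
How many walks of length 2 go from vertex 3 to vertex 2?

The number of length-2 walks from vertex 3 to vertex 2 is entry (3,2) of Q^2, where Q is the adjacency matrix.
Q^2 = [[2, 1, 1, 1], [1, 3, 0, 1], [1, 0, 1, 1], [1, 1, 1, 2]]

1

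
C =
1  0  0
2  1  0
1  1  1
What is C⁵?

C = I + N where N = [[0, 0, 0], [2, 0, 0], [1, 1, 0]] is strictly lower-triangular, so N³ = 0.
(I + N)⁵ = I + 5·N + 10·N² = [[1, 0, 0], [10, 1, 0], [25, 5, 1]].

[[1, 0, 0], [10, 1, 0], [25, 5, 1]]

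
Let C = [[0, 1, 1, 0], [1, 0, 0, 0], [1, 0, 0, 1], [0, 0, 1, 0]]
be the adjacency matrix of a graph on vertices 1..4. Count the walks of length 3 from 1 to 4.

The number of length-3 walks from vertex 1 to vertex 4 is entry (1,4) of C^3, where C is the adjacency matrix.
C^2 = [[2, 0, 0, 1], [0, 1, 1, 0], [0, 1, 2, 0], [1, 0, 0, 1]]
C^3 = [[0, 2, 3, 0], [2, 0, 0, 1], [3, 0, 0, 2], [0, 1, 2, 0]]

0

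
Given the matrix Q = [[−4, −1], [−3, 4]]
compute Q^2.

[[19, 0], [0, 19]]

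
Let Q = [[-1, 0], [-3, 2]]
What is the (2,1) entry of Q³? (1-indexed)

Q² = [[1, 0], [-3, 4]]
Q³ = [[-1, 0], [-9, 8]]

-9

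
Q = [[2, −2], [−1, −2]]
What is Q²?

[[6, 0], [0, 6]]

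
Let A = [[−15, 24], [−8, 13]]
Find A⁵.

tr A = −2 and det A = −3, so the characteristic polynomial is λ² − (−2)λ + (−3) with roots −3 and 1.
Eigenvectors give P = [[−2, −3], [−1, −2]] with P⁻¹ = [[−2, 3], [1, −2]], and A = P·diag(−3, 1)·P⁻¹.
Then A⁵ = P·diag(−243, 1)·P⁻¹ = [[486, −3], [243, −2]] · [[−2, 3], [1, −2]] = [[−975, 1464], [−488, 733]].

[[−975, 1464], [−488, 733]]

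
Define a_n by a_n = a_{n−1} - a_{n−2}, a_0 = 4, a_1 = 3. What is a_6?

4

With companion matrix T = [[1, -1], [1, 0]], [a_n, a_{n−1}]ᵀ = T·[a_{n−1}, a_{n−2}]ᵀ, so [a_6, a_5]ᵀ = T⁵·[a_1, a_0]ᵀ.
T⁵ = [[0, 1], [-1, 1]], giving [a_6, a_5]ᵀ = [[4], [1]].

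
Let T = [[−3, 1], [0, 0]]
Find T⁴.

T² = [[9, −3], [0, 0]]
T³ = [[−27, 9], [0, 0]]
T⁴ = [[81, −27], [0, 0]]

[[81, −27], [0, 0]]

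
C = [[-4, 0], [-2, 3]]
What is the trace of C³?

C² = [[16, 0], [2, 9]]
C³ = [[-64, 0], [-26, 27]]

-37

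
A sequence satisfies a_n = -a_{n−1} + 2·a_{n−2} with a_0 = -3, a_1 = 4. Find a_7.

298

With companion matrix C = [[-1, 2], [1, 0]], [a_n, a_{n−1}]ᵀ = C·[a_{n−1}, a_{n−2}]ᵀ, so [a_7, a_6]ᵀ = C⁶·[a_1, a_0]ᵀ.
C⁶ = [[43, -42], [-21, 22]], giving [a_7, a_6]ᵀ = [[298], [-150]].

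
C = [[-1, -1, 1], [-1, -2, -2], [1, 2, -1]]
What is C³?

[[-8, -13, -7], [3, 7, -6], [9, 14, 12]]

C² = [[3, 5, 0], [1, 1, 5], [-4, -7, -2]]
C³ = [[-8, -13, -7], [3, 7, -6], [9, 14, 12]]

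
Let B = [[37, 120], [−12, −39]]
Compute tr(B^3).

tr B = −2 and det B = −3, so the characteristic polynomial is λ² − (−2)λ + (−3) with roots −3 and 1.
Eigenvectors give P = [[−3, 10], [1, −3]] with P⁻¹ = [[3, 10], [1, 3]], and B = P·diag(−3, 1)·P⁻¹.
Then B^3 = P·diag(−27, 1)·P⁻¹ = [[81, 10], [−27, −3]] · [[3, 10], [1, 3]] = [[253, 840], [−84, −279]].

−26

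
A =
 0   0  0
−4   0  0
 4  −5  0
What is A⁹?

[[0, 0, 0], [0, 0, 0], [0, 0, 0]]

A is strictly triangular, hence nilpotent: A³ = 0, so A⁹ = 0.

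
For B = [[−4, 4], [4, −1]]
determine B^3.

[[−208, 148], [148, −97]]

B^2 = [[32, −20], [−20, 17]]
B^3 = [[−208, 148], [148, −97]]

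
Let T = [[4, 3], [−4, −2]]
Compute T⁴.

[[−32, −24], [32, 16]]

T² = [[4, 6], [−8, −8]]
T³ = [[−8, 0], [0, −8]]
T⁴ = [[−32, −24], [32, 16]]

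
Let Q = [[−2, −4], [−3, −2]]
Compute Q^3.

[[−80, −96], [−72, −80]]

Q^2 = [[16, 16], [12, 16]]
Q^3 = [[−80, −96], [−72, −80]]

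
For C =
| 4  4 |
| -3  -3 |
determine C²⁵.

[[4, 4], [-3, -3]]

C² = C (a projection; rank 1, trace 1), so C²⁵ = C.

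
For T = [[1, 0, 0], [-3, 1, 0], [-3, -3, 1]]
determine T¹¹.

[[1, 0, 0], [-33, 1, 0], [462, -33, 1]]

T = I + N where N = [[0, 0, 0], [-3, 0, 0], [-3, -3, 0]] is strictly lower-triangular, so N³ = 0.
(I + N)¹¹ = I + 11·N + 55·N² = [[1, 0, 0], [-33, 1, 0], [462, -33, 1]].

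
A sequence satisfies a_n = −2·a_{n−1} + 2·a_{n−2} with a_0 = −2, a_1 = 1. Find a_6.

With companion matrix C = [[−2, 2], [1, 0]], [a_n, a_{n−1}]ᵀ = C·[a_{n−1}, a_{n−2}]ᵀ, so [a_6, a_5]ᵀ = C⁵·[a_1, a_0]ᵀ.
C⁵ = [[−120, 88], [44, −32]], giving [a_6, a_5]ᵀ = [[−296], [108]].

−296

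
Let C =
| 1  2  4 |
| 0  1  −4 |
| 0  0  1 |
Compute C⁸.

C = I + N where N = [[0, 2, 4], [0, 0, −4], [0, 0, 0]] is strictly upper-triangular, so N³ = 0.
(I + N)⁸ = I + 8·N + 28·N² = [[1, 16, −192], [0, 1, −32], [0, 0, 1]].

[[1, 16, −192], [0, 1, −32], [0, 0, 1]]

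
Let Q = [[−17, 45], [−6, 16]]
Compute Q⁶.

tr Q = −1 and det Q = −2, so the characteristic polynomial is λ² − (−1)λ + (−2) with roots −2 and 1.
Eigenvectors give P = [[3, −5], [1, −2]] with P⁻¹ = [[2, −5], [1, −3]], and Q = P·diag(−2, 1)·P⁻¹.
Then Q⁶ = P·diag(64, 1)·P⁻¹ = [[192, −5], [64, −2]] · [[2, −5], [1, −3]] = [[379, −945], [126, −314]].

[[379, −945], [126, −314]]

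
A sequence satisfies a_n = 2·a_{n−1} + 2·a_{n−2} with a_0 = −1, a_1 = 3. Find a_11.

With companion matrix M = [[2, 2], [1, 0]], [a_n, a_{n−1}]ᵀ = M·[a_{n−1}, a_{n−2}]ᵀ, so [a_11, a_10]ᵀ = M¹⁰·[a_1, a_0]ᵀ.
M¹⁰ = [[18272, 13376], [6688, 4896]], giving [a_11, a_10]ᵀ = [[41440], [15168]].

41440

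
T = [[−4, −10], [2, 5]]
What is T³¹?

T² = T (a projection; rank 1, trace 1), so T³¹ = T.

[[−4, −10], [2, 5]]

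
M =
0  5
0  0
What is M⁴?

[[0, 0], [0, 0]]

M is strictly triangular, hence nilpotent: M² = 0, so M⁴ = 0.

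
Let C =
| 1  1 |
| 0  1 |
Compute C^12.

[[1, 12], [0, 1]]

C = I + N where N = [[0, 1], [0, 0]] is strictly upper-triangular, so N^2 = 0.
(I + N)^12 = I + 12·N = [[1, 12], [0, 1]].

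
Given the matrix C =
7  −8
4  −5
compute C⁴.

[[161, −160], [80, −79]]

tr C = 2 and det C = −3, so the characteristic polynomial is λ² − (2)λ + (−3) with roots 3 and −1.
Eigenvectors give P = [[2, −1], [1, −1]] with P⁻¹ = [[1, −1], [1, −2]], and C = P·diag(3, −1)·P⁻¹.
Then C⁴ = P·diag(81, 1)·P⁻¹ = [[162, −1], [81, −1]] · [[1, −1], [1, −2]] = [[161, −160], [80, −79]].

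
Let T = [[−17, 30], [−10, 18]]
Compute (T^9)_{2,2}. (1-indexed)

tr T = 1 and det T = −6, so the characteristic polynomial is λ² − (1)λ + (−6) with roots −2 and 3.
Eigenvectors give P = [[2, −3], [1, −2]] with P⁻¹ = [[2, −3], [1, −2]], and T = P·diag(−2, 3)·P⁻¹.
Then T^9 = P·diag(−512, 19683)·P⁻¹ = [[−1024, −59049], [−512, −39366]] · [[2, −3], [1, −2]] = [[−61097, 121170], [−40390, 80268]].

80268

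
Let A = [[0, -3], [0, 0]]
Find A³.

[[0, 0], [0, 0]]

A is strictly triangular, hence nilpotent: A² = 0, so A³ = 0.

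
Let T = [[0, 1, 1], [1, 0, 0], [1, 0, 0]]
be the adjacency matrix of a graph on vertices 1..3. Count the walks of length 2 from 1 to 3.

The number of length-2 walks from vertex 1 to vertex 3 is entry (1,3) of T^2, where T is the adjacency matrix.
T^2 = [[2, 0, 0], [0, 1, 1], [0, 1, 1]]

0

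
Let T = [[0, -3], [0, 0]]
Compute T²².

T is strictly triangular, hence nilpotent: T² = 0, so T²² = 0.

[[0, 0], [0, 0]]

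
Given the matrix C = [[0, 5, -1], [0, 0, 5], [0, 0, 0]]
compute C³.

[[0, 0, 0], [0, 0, 0], [0, 0, 0]]

C is strictly triangular, hence nilpotent: C³ = 0, so C³ = 0.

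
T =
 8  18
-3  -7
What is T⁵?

tr T = 1 and det T = -2, so the characteristic polynomial is λ² − (1)λ + (-2) with roots 2 and -1.
Eigenvectors give P = [[3, -2], [-1, 1]] with P⁻¹ = [[1, 2], [1, 3]], and T = P·diag(2, -1)·P⁻¹.
Then T⁵ = P·diag(32, -1)·P⁻¹ = [[96, 2], [-32, -1]] · [[1, 2], [1, 3]] = [[98, 198], [-33, -67]].

[[98, 198], [-33, -67]]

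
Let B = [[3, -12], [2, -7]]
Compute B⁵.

tr B = -4 and det B = 3, so the characteristic polynomial is λ² − (-4)λ + (3) with roots -1 and -3.
Eigenvectors give P = [[3, -2], [1, -1]] with P⁻¹ = [[1, -2], [1, -3]], and B = P·diag(-1, -3)·P⁻¹.
Then B⁵ = P·diag(-1, -243)·P⁻¹ = [[-3, 486], [-1, 243]] · [[1, -2], [1, -3]] = [[483, -1452], [242, -727]].

[[483, -1452], [242, -727]]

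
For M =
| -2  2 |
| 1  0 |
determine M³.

M² = [[6, -4], [-2, 2]]
M³ = [[-16, 12], [6, -4]]

[[-16, 12], [6, -4]]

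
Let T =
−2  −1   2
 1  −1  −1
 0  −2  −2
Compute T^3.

T^2 = [[3, −1, −7], [−3, 2, 5], [−2, 6, 6]]
T^3 = [[−7, 12, 21], [8, −9, −18], [10, −16, −22]]

[[−7, 12, 21], [8, −9, −18], [10, −16, −22]]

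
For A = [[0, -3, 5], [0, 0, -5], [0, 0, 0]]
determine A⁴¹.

[[0, 0, 0], [0, 0, 0], [0, 0, 0]]

A is strictly triangular, hence nilpotent: A³ = 0, so A⁴¹ = 0.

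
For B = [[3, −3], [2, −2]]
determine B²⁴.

B² = B (a projection; rank 1, trace 1), so B²⁴ = B.

[[3, −3], [2, −2]]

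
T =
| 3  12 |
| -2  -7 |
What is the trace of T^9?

-19684

tr T = -4 and det T = 3, so the characteristic polynomial is λ² − (-4)λ + (3) with roots -3 and -1.
Eigenvectors give P = [[2, 3], [-1, -1]] with P⁻¹ = [[-1, -3], [1, 2]], and T = P·diag(-3, -1)·P⁻¹.
Then T^9 = P·diag(-19683, -1)·P⁻¹ = [[-39366, -3], [19683, 1]] · [[-1, -3], [1, 2]] = [[39363, 118092], [-19682, -59047]].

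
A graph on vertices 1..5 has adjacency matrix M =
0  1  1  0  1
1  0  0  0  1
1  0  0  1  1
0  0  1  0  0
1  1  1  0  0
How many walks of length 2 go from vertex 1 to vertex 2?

1

The number of length-2 walks from vertex 1 to vertex 2 is entry (1,2) of M², where M is the adjacency matrix.
M² = [[3, 1, 1, 1, 2], [1, 2, 2, 0, 1], [1, 2, 3, 0, 1], [1, 0, 0, 1, 1], [2, 1, 1, 1, 3]]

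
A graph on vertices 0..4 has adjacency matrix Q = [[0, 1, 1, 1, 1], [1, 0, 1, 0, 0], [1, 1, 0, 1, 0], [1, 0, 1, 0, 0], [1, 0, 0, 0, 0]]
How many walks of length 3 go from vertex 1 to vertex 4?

1

The number of length-3 walks from vertex 1 to vertex 4 is entry (1,4) of Q^3, where Q is the adjacency matrix.
Q^2 = [[4, 1, 2, 1, 0], [1, 2, 1, 2, 1], [2, 1, 3, 1, 1], [1, 2, 1, 2, 1], [0, 1, 1, 1, 1]]
Q^3 = [[4, 6, 6, 6, 4], [6, 2, 5, 2, 1], [6, 5, 4, 5, 2], [6, 2, 5, 2, 1], [4, 1, 2, 1, 0]]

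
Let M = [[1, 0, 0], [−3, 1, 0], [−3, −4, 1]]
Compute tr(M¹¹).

3

M = I + N where N = [[0, 0, 0], [−3, 0, 0], [−3, −4, 0]] is strictly lower-triangular, so N³ = 0.
(I + N)¹¹ = I + 11·N + 55·N² = [[1, 0, 0], [−33, 1, 0], [627, −44, 1]].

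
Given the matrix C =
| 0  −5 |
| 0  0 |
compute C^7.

C is strictly triangular, hence nilpotent: C^2 = 0, so C^7 = 0.

[[0, 0], [0, 0]]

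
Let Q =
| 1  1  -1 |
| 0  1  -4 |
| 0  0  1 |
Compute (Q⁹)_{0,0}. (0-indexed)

1

Q = I + N where N = [[0, 1, -1], [0, 0, -4], [0, 0, 0]] is strictly upper-triangular, so N³ = 0.
(I + N)⁹ = I + 9·N + 36·N² = [[1, 9, -153], [0, 1, -36], [0, 0, 1]].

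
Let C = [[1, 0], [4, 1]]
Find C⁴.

C = I + N where N = [[0, 0], [4, 0]] is strictly lower-triangular, so N² = 0.
(I + N)⁴ = I + 4·N = [[1, 0], [16, 1]].

[[1, 0], [16, 1]]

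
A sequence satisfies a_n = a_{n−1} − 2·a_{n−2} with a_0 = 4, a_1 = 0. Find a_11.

With companion matrix Q = [[1, −2], [1, 0]], [a_n, a_{n−1}]ᵀ = Q·[a_{n−1}, a_{n−2}]ᵀ, so [a_11, a_10]ᵀ = Q¹⁰·[a_1, a_0]ᵀ.
Q¹⁰ = [[23, 22], [−11, 34]], giving [a_11, a_10]ᵀ = [[88], [136]].

88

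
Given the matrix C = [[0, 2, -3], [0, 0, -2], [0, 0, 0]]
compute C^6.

[[0, 0, 0], [0, 0, 0], [0, 0, 0]]

C is strictly triangular, hence nilpotent: C^3 = 0, so C^6 = 0.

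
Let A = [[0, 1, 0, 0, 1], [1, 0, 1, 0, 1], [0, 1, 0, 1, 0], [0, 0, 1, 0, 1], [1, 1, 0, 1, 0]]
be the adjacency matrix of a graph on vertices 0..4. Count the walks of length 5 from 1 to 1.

The number of length-5 walks from vertex 1 to vertex 1 is entry (1,1) of A⁵, where A is the adjacency matrix.
A² = [[2, 1, 1, 1, 1], [1, 3, 0, 2, 1], [1, 0, 2, 0, 2], [1, 2, 0, 2, 0], [1, 1, 2, 0, 3]]
A³ = [[2, 4, 2, 2, 4], [4, 2, 5, 1, 6], [2, 5, 0, 4, 1], [2, 1, 4, 0, 5], [4, 6, 1, 5, 2]]
A⁴ = [[8, 8, 6, 6, 8], [8, 15, 3, 11, 7], [6, 3, 9, 1, 11], [6, 11, 1, 9, 3], [8, 7, 11, 3, 15]]
A⁵ = [[16, 22, 14, 14, 22], [22, 18, 26, 10, 34], [14, 26, 4, 20, 10], [14, 10, 20, 4, 26], [22, 34, 10, 26, 18]]

18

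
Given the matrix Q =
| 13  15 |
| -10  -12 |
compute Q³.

tr Q = 1 and det Q = -6, so the characteristic polynomial is λ² − (1)λ + (-6) with roots 3 and -2.
Eigenvectors give P = [[-3, 1], [2, -1]] with P⁻¹ = [[-1, -1], [-2, -3]], and Q = P·diag(3, -2)·P⁻¹.
Then Q³ = P·diag(27, -8)·P⁻¹ = [[-81, -8], [54, 8]] · [[-1, -1], [-2, -3]] = [[97, 105], [-70, -78]].

[[97, 105], [-70, -78]]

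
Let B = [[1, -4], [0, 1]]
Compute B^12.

B = I + N where N = [[0, -4], [0, 0]] is strictly upper-triangular, so N^2 = 0.
(I + N)^12 = I + 12·N = [[1, -48], [0, 1]].

[[1, -48], [0, 1]]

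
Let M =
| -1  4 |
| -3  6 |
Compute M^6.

[[-1931, 2660], [-1995, 2724]]

tr M = 5 and det M = 6, so the characteristic polynomial is λ² − (5)λ + (6) with roots 2 and 3.
Eigenvectors give P = [[4, 1], [3, 1]] with P⁻¹ = [[1, -1], [-3, 4]], and M = P·diag(2, 3)·P⁻¹.
Then M^6 = P·diag(64, 729)·P⁻¹ = [[256, 729], [192, 729]] · [[1, -1], [-3, 4]] = [[-1931, 2660], [-1995, 2724]].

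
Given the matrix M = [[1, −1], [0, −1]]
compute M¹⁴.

[[1, 0], [0, 1]]

M² = I (check: tr M = 0 and det M = −1), so M¹⁴ = I since 14 is even.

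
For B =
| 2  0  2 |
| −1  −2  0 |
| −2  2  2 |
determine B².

[[0, 4, 8], [0, 4, −2], [−10, 0, 0]]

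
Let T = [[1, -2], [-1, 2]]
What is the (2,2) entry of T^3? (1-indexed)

T^2 = [[3, -6], [-3, 6]]
T^3 = [[9, -18], [-9, 18]]

18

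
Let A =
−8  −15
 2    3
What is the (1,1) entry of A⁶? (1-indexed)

4054

tr A = −5 and det A = 6, so the characteristic polynomial is λ² − (−5)λ + (6) with roots −3 and −2.
Eigenvectors give P = [[−3, −5], [1, 2]] with P⁻¹ = [[−2, −5], [1, 3]], and A = P·diag(−3, −2)·P⁻¹.
Then A⁶ = P·diag(729, 64)·P⁻¹ = [[−2187, −320], [729, 128]] · [[−2, −5], [1, 3]] = [[4054, 9975], [−1330, −3261]].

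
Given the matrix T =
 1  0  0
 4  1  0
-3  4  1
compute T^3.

[[1, 0, 0], [12, 1, 0], [39, 12, 1]]

T = I + N where N = [[0, 0, 0], [4, 0, 0], [-3, 4, 0]] is strictly lower-triangular, so N^3 = 0.
(I + N)^3 = I + 3·N + 3·N^2 = [[1, 0, 0], [12, 1, 0], [39, 12, 1]].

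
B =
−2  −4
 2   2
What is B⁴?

B² = [[−4, 0], [0, −4]]
B³ = [[8, 16], [−8, −8]]
B⁴ = [[16, 0], [0, 16]]

[[16, 0], [0, 16]]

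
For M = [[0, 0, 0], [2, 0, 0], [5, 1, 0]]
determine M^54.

M is strictly triangular, hence nilpotent: M^3 = 0, so M^54 = 0.

[[0, 0, 0], [0, 0, 0], [0, 0, 0]]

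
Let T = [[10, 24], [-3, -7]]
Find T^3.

[[64, 168], [-21, -55]]

tr T = 3 and det T = 2, so the characteristic polynomial is λ² − (3)λ + (2) with roots 2 and 1.
Eigenvectors give P = [[-3, -8], [1, 3]] with P⁻¹ = [[-3, -8], [1, 3]], and T = P·diag(2, 1)·P⁻¹.
Then T^3 = P·diag(8, 1)·P⁻¹ = [[-24, -8], [8, 3]] · [[-3, -8], [1, 3]] = [[64, 168], [-21, -55]].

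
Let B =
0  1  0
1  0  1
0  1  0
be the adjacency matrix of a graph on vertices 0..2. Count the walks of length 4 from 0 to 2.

The number of length-4 walks from vertex 0 to vertex 2 is entry (0,2) of B⁴, where B is the adjacency matrix.
B² = [[1, 0, 1], [0, 2, 0], [1, 0, 1]]
B³ = [[0, 2, 0], [2, 0, 2], [0, 2, 0]]
B⁴ = [[2, 0, 2], [0, 4, 0], [2, 0, 2]]

2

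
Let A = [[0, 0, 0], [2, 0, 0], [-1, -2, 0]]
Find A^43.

[[0, 0, 0], [0, 0, 0], [0, 0, 0]]

A is strictly triangular, hence nilpotent: A^3 = 0, so A^43 = 0.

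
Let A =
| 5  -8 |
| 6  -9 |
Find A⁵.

tr A = -4 and det A = 3, so the characteristic polynomial is λ² − (-4)λ + (3) with roots -3 and -1.
Eigenvectors give P = [[1, 4], [1, 3]] with P⁻¹ = [[-3, 4], [1, -1]], and A = P·diag(-3, -1)·P⁻¹.
Then A⁵ = P·diag(-243, -1)·P⁻¹ = [[-243, -4], [-243, -3]] · [[-3, 4], [1, -1]] = [[725, -968], [726, -969]].

[[725, -968], [726, -969]]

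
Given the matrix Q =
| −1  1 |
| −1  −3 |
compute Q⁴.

[[−16, −32], [32, 48]]

Q² = [[0, −4], [4, 8]]
Q³ = [[4, 12], [−12, −20]]
Q⁴ = [[−16, −32], [32, 48]]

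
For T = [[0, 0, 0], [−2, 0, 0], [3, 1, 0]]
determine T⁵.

[[0, 0, 0], [0, 0, 0], [0, 0, 0]]

T is strictly triangular, hence nilpotent: T³ = 0, so T⁵ = 0.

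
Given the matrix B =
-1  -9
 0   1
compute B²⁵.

B² = I (check: tr B = 0 and det B = -1), so B²⁵ = B since 25 is odd.

[[-1, -9], [0, 1]]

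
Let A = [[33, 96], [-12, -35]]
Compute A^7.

tr A = -2 and det A = -3, so the characteristic polynomial is λ² − (-2)λ + (-3) with roots 1 and -3.
Eigenvectors give P = [[3, -8], [-1, 3]] with P⁻¹ = [[3, 8], [1, 3]], and A = P·diag(1, -3)·P⁻¹.
Then A^7 = P·diag(1, -2187)·P⁻¹ = [[3, 17496], [-1, -6561]] · [[3, 8], [1, 3]] = [[17505, 52512], [-6564, -19691]].

[[17505, 52512], [-6564, -19691]]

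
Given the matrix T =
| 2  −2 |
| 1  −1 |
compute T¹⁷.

T² = T (a projection; rank 1, trace 1), so T¹⁷ = T.

[[2, −2], [1, −1]]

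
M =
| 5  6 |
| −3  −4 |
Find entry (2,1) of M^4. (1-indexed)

tr M = 1 and det M = −2, so the characteristic polynomial is λ² − (1)λ + (−2) with roots 2 and −1.
Eigenvectors give P = [[2, −1], [−1, 1]] with P⁻¹ = [[1, 1], [1, 2]], and M = P·diag(2, −1)·P⁻¹.
Then M^4 = P·diag(16, 1)·P⁻¹ = [[32, −1], [−16, 1]] · [[1, 1], [1, 2]] = [[31, 30], [−15, −14]].

−15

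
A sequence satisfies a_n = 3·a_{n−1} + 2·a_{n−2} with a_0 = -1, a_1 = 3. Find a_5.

With companion matrix A = [[3, 2], [1, 0]], [a_n, a_{n−1}]ᵀ = A·[a_{n−1}, a_{n−2}]ᵀ, so [a_5, a_4]ᵀ = A^4·[a_1, a_0]ᵀ.
A^4 = [[139, 78], [39, 22]], giving [a_5, a_4]ᵀ = [[339], [95]].

339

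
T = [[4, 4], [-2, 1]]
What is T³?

T² = [[8, 20], [-10, -7]]
T³ = [[-8, 52], [-26, -47]]

[[-8, 52], [-26, -47]]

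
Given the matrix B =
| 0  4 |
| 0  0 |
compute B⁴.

[[0, 0], [0, 0]]

B is strictly triangular, hence nilpotent: B² = 0, so B⁴ = 0.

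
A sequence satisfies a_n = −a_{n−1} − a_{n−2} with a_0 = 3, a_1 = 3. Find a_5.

With companion matrix M = [[−1, −1], [1, 0]], [a_n, a_{n−1}]ᵀ = M·[a_{n−1}, a_{n−2}]ᵀ, so [a_5, a_4]ᵀ = M⁴·[a_1, a_0]ᵀ.
M⁴ = [[−1, −1], [1, 0]], giving [a_5, a_4]ᵀ = [[−6], [3]].

−6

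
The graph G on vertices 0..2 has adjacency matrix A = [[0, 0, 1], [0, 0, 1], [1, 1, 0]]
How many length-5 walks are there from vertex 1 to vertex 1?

The number of length-5 walks from vertex 1 to vertex 1 is entry (1,1) of A⁵, where A is the adjacency matrix.
A² = [[1, 1, 0], [1, 1, 0], [0, 0, 2]]
A³ = [[0, 0, 2], [0, 0, 2], [2, 2, 0]]
A⁴ = [[2, 2, 0], [2, 2, 0], [0, 0, 4]]
A⁵ = [[0, 0, 4], [0, 0, 4], [4, 4, 0]]

0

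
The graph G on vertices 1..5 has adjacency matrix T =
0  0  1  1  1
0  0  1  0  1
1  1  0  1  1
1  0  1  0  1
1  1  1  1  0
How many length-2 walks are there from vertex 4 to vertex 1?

2

The number of length-2 walks from vertex 4 to vertex 1 is entry (4,1) of T², where T is the adjacency matrix.
T² = [[3, 2, 2, 2, 2], [2, 2, 1, 2, 1], [2, 1, 4, 2, 3], [2, 2, 2, 3, 2], [2, 1, 3, 2, 4]]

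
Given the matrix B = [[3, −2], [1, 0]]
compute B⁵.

tr B = 3 and det B = 2, so the characteristic polynomial is λ² − (3)λ + (2) with roots 2 and 1.
Eigenvectors give P = [[2, 1], [1, 1]] with P⁻¹ = [[1, −1], [−1, 2]], and B = P·diag(2, 1)·P⁻¹.
Then B⁵ = P·diag(32, 1)·P⁻¹ = [[64, 1], [32, 1]] · [[1, −1], [−1, 2]] = [[63, −62], [31, −30]].

[[63, −62], [31, −30]]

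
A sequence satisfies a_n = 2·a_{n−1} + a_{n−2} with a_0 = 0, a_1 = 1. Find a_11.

5741

With companion matrix B = [[2, 1], [1, 0]], [a_n, a_{n−1}]ᵀ = B·[a_{n−1}, a_{n−2}]ᵀ, so [a_11, a_10]ᵀ = B^10·[a_1, a_0]ᵀ.
B^10 = [[5741, 2378], [2378, 985]], giving [a_11, a_10]ᵀ = [[5741], [2378]].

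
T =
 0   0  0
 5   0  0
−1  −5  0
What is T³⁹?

T is strictly triangular, hence nilpotent: T³ = 0, so T³⁹ = 0.

[[0, 0, 0], [0, 0, 0], [0, 0, 0]]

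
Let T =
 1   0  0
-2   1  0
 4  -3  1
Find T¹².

[[1, 0, 0], [-24, 1, 0], [444, -36, 1]]

T = I + N where N = [[0, 0, 0], [-2, 0, 0], [4, -3, 0]] is strictly lower-triangular, so N³ = 0.
(I + N)¹² = I + 12·N + 66·N² = [[1, 0, 0], [-24, 1, 0], [444, -36, 1]].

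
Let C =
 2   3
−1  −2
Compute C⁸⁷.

[[2, 3], [−1, −2]]

C² = I (check: tr C = 0 and det C = −1), so C⁸⁷ = C since 87 is odd.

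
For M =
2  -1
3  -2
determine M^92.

[[1, 0], [0, 1]]

M² = I (check: tr M = 0 and det M = -1), so M^92 = I since 92 is even.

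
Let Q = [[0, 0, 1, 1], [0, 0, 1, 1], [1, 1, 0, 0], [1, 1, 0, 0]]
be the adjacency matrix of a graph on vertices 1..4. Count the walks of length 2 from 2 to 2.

The number of length-2 walks from vertex 2 to vertex 2 is entry (2,2) of Q^2, where Q is the adjacency matrix.
Q^2 = [[2, 2, 0, 0], [2, 2, 0, 0], [0, 0, 2, 2], [0, 0, 2, 2]]

2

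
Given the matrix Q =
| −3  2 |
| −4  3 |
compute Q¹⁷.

Q² = I (check: tr Q = 0 and det Q = −1), so Q¹⁷ = Q since 17 is odd.

[[−3, 2], [−4, 3]]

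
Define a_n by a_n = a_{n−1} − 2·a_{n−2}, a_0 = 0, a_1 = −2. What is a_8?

With companion matrix M = [[1, −2], [1, 0]], [a_n, a_{n−1}]ᵀ = M·[a_{n−1}, a_{n−2}]ᵀ, so [a_8, a_7]ᵀ = M⁷·[a_1, a_0]ᵀ.
M⁷ = [[−3, −14], [7, −10]], giving [a_8, a_7]ᵀ = [[6], [−14]].

6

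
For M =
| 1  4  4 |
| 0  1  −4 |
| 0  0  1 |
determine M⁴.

M = I + N where N = [[0, 4, 4], [0, 0, −4], [0, 0, 0]] is strictly upper-triangular, so N³ = 0.
(I + N)⁴ = I + 4·N + 6·N² = [[1, 16, −80], [0, 1, −16], [0, 0, 1]].

[[1, 16, −80], [0, 1, −16], [0, 0, 1]]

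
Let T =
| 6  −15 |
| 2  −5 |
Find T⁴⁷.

[[6, −15], [2, −5]]

T² = T (a projection; rank 1, trace 1), so T⁴⁷ = T.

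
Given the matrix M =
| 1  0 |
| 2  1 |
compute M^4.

M = I + N where N = [[0, 0], [2, 0]] is strictly lower-triangular, so N^2 = 0.
(I + N)^4 = I + 4·N = [[1, 0], [8, 1]].

[[1, 0], [8, 1]]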